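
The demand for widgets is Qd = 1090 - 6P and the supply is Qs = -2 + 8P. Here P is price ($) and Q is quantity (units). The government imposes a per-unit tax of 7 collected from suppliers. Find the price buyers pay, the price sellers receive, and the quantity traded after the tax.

With a tax of 7 on suppliers, they supply based on the net price P_s = P_b - 7, so Qs = -58 + 8P_b.
Market clearing requires 1090 - 6P_b = -58 + 8P_b; hence 1148 = 14P_b and P_b = 82.
Then P_s = 82 - 7 = 75 and Q = 1090 - 6(82) = 598.

P_b = 82, P_s = 75, Q = 598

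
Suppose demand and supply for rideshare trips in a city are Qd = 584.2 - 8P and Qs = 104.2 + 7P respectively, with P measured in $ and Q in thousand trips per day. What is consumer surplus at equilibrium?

Equating demand and supply, 584.2 - 8P = 104.2 + 7P gives 15P = 480, so P* = 32.
Then Q* = 584.2 - 8(32) = 328.2.
Demand choke price (Qd = 0): P = 584.2/8 = 73.025. Consumer surplus = ½ × (73.025 - 32) × 328.2 = 6732.2025.

Consumer surplus = 6732.2025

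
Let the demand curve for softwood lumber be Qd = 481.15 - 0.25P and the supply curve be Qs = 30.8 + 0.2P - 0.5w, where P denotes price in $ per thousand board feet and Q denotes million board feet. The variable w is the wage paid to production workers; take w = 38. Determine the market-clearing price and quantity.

P* = 1043, Q* = 220.4

With w = 38, supply is Qs = 11.8 + 0.2P.
Equating demand and supply, 481.15 - 0.25P = 11.8 + 0.2P gives 0.45P = 469.35, so P* = 1043.
From the demand curve, Q* = 481.15 - 0.25(1043) = 220.4.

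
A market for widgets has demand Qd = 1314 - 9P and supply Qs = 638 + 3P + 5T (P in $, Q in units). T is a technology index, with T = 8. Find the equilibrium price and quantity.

With T = 8, supply is Qs = 678 + 3P.
The market clears where 1314 - 9P = 678 + 3P. Rearranging, 12P = 636, hence P* = 53.
Then Q* = 1314 - 9(53) = 837.

P* = 53, Q* = 837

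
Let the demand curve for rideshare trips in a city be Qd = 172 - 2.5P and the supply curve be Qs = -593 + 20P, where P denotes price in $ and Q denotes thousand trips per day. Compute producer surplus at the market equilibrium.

Set Qd = Qs: 172 - 2.5P = -593 + 20P, so 765 = 22.5P and P* = 34.
Then Q* = 172 - 2.5(34) = 87.
Supply choke price (Qs = 0): P = 29.65. Producer surplus = ½ × (34 - 29.65) × 87 = 189.225.

Producer surplus = 189.225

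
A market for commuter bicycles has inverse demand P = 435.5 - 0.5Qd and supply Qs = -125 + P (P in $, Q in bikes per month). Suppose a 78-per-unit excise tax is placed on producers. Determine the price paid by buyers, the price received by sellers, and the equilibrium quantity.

P_b = 358, P_s = 280, Q = 155

Solving each curve for Q: Qd = 871 - 2P.
The tax drives a wedge P_b - P_s = 78. Substituting P_s = P_b - 78 into supply: Qs = -203 + P_b.
Equate demand and the shifted supply: 871 - 2P_b = -203 + P_b, giving 3P_b = 1074, so P_b = 358.
So P_s = 280 and the quantity traded is Q = 871 - 2(358) = 155.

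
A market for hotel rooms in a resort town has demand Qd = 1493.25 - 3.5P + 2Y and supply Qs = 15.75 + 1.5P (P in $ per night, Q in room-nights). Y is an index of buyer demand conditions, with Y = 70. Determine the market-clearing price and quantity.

P* = 323.5, Q* = 501

With Y = 70, demand is Qd = 1633.25 - 3.5P.
Equating demand and supply, 1633.25 - 3.5P = 15.75 + 1.5P gives 5P = 1617.5, so P* = 323.5.
Plugging P* into demand: Q* = 1633.25 - 3.5(323.5) = 501.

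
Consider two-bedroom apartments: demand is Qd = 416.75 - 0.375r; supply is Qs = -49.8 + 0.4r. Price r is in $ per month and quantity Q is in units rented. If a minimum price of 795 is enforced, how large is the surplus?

Surplus = 149.575

At r = 795: Qd = 118.625 and Qs = 268.2.
Surplus = Qs - Qd = 268.2 - 118.625 = 149.575.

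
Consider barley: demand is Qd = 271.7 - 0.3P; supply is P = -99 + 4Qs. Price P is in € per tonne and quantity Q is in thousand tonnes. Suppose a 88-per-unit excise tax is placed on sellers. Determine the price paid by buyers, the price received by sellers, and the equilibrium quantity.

P_b = 489, P_s = 401, Q = 125

Rewriting in direct form: Qs = 24.75 + 0.25P.
The tax drives a wedge P_b - P_s = 88. Substituting P_s = P_b - 88 into supply: Qs = 2.75 + 0.25P_b.
Equate demand and the shifted supply: 271.7 - 0.3P_b = 2.75 + 0.25P_b, giving 0.55P_b = 268.95, so P_b = 489.
Then P_s = 489 - 88 = 401 and Q = 271.7 - 0.3(489) = 125.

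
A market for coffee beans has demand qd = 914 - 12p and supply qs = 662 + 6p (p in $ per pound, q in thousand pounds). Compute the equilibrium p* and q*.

p* = 14, q* = 746

At equilibrium qd = qs, so 914 - 12p = 662 + 6p; collecting terms, 252 = 18p and p* = 14.
From the demand curve, q* = 914 - 12(14) = 746.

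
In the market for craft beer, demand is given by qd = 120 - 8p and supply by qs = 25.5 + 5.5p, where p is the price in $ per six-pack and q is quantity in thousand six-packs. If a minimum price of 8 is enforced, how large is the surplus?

With p fixed at 8, quantity demanded is 56 and quantity supplied is 69.5.
Surplus = qs - qd = 69.5 - 56 = 13.5.

Surplus = 13.5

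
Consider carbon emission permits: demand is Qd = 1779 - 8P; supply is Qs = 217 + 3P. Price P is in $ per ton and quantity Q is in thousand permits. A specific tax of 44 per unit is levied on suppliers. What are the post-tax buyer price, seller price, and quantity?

Suppliers keep P_s = P_b - 44 per unit, so supply in terms of the buyer price is Qs = 85 + 3P_b.
Market clearing requires 1779 - 8P_b = 85 + 3P_b; hence 1694 = 11P_b and P_b = 154.
So P_s = 110 and the quantity traded is Q = 1779 - 8(154) = 547.

P_b = 154, P_s = 110, Q = 547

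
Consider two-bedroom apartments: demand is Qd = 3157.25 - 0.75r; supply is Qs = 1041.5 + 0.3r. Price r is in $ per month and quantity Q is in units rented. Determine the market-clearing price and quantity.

At equilibrium Qd = Qs, so 3157.25 - 0.75r = 1041.5 + 0.3r; collecting terms, 2115.75 = 1.05r and r* = 2015.
Plugging r* into demand: Q* = 3157.25 - 0.75(2015) = 1646.

r* = 2015, Q* = 1646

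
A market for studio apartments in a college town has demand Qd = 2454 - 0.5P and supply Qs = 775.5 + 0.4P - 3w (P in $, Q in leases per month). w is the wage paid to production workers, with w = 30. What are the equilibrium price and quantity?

With w = 30, supply is Qs = 685.5 + 0.4P.
The market clears where 2454 - 0.5P = 685.5 + 0.4P. Rearranging, 0.9P = 1768.5, hence P* = 1965.
Substitute back: Q* = 2454 - 0.5(1965) = 1471.5.

P* = 1965, Q* = 1471.5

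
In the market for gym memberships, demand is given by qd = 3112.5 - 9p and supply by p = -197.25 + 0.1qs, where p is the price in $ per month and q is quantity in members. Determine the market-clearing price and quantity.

p* = 60, q* = 2572.5

Rewriting in direct form: qs = 1972.5 + 10p.
At equilibrium qd = qs, so 3112.5 - 9p = 1972.5 + 10p; collecting terms, 1140 = 19p and p* = 60.
Plugging p* into demand: q* = 3112.5 - 9(60) = 2572.5.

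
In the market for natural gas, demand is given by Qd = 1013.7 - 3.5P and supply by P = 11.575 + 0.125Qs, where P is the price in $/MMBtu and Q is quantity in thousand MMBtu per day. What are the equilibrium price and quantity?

P* = 96.2, Q* = 677

Inverting to quantity form: Qs = -92.6 + 8P.
The market clears where 1013.7 - 3.5P = -92.6 + 8P. Rearranging, 11.5P = 1106.3, hence P* = 96.2.
Substitute back: Q* = 1013.7 - 3.5(96.2) = 677.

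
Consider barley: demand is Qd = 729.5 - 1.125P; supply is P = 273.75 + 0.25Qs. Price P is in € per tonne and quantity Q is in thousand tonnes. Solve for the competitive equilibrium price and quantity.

Inverting to quantity form: Qs = -1095 + 4P.
Set Qd = Qs: 729.5 - 1.125P = -1095 + 4P, so 1824.5 = 5.125P and P* = 356.
Then Q* = 729.5 - 1.125(356) = 329.

P* = 356, Q* = 329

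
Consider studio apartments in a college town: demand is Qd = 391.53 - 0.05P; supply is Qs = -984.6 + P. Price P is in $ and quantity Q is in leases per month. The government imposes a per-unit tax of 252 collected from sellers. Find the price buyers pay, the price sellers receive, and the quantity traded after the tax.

P_b = 1550.6, P_s = 1298.6, Q = 314

With a tax of 252 on sellers, they supply based on the net price P_s = P_b - 252, so Qs = -1236.6 + P_b.
Equate demand and the shifted supply: 391.53 - 0.05P_b = -1236.6 + P_b, giving 1.05P_b = 1628.13, so P_b = 1550.6.
So P_s = 1298.6 and the quantity traded is Q = 391.53 - 0.05(1550.6) = 314.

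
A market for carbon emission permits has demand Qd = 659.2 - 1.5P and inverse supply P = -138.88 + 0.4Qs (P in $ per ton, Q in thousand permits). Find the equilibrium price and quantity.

P* = 78, Q* = 542.2

Inverting to quantity form: Qs = 347.2 + 2.5P.
Equating demand and supply, 659.2 - 1.5P = 347.2 + 2.5P gives 4P = 312, so P* = 78.
Plugging P* into demand: Q* = 659.2 - 1.5(78) = 542.2.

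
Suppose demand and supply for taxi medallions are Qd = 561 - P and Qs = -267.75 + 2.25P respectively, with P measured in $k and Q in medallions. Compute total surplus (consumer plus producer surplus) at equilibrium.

Total surplus = 67626

Set Qd = Qs: 561 - P = -267.75 + 2.25P, so 828.75 = 3.25P and P* = 255.
From the demand curve, Q* = 561 - 255 = 306.
Demand choke price = 561; supply choke price = 119. CS = ½(561 - 255)(306) = 46818; PS = ½(255 - 119)(306) = 20808. Total surplus = 67626.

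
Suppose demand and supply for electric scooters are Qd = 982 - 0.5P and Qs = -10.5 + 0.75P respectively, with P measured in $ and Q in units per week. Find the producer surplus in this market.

The market clears where 982 - 0.5P = -10.5 + 0.75P. Rearranging, 1.25P = 992.5, hence P* = 794.
Plugging P* into demand: Q* = 982 - 0.5(794) = 585.
Supply choke price (Qs = 0): P = 14. Producer surplus = ½ × (794 - 14) × 585 = 228150.

Producer surplus = 228150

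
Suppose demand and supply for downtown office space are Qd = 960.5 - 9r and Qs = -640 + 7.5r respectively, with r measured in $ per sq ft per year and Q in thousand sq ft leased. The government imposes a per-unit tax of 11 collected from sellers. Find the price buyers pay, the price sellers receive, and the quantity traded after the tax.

r_b = 102, r_s = 91, Q = 42.5

Sellers keep r_s = r_b - 11 per unit, so supply in terms of the buyer price is Qs = -722.5 + 7.5r_b.
Set Qd = Qs: 960.5 - 9r_b = -722.5 + 7.5r_b, so 1683 = 16.5r_b and r_b = 102.
Then r_s = 102 - 11 = 91 and Q = 960.5 - 9(102) = 42.5.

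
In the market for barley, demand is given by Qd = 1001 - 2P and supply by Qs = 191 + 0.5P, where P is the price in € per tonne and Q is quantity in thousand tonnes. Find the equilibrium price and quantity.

P* = 324, Q* = 353

At equilibrium Qd = Qs, so 1001 - 2P = 191 + 0.5P; collecting terms, 810 = 2.5P and P* = 324.
Then Q* = 1001 - 2(324) = 353.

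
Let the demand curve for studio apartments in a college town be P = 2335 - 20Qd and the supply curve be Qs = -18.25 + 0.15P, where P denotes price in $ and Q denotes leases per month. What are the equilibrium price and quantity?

P* = 675, Q* = 83

Solving each curve for Q: Qd = 116.75 - 0.05P.
The market clears where 116.75 - 0.05P = -18.25 + 0.15P. Rearranging, 0.2P = 135, hence P* = 675.
Plugging P* into demand: Q* = 116.75 - 0.05(675) = 83.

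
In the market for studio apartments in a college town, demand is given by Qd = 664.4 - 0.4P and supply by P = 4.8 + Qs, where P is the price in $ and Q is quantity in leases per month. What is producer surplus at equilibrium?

Rewriting in direct form: Qs = -4.8 + P.
At equilibrium Qd = Qs, so 664.4 - 0.4P = -4.8 + P; collecting terms, 669.2 = 1.4P and P* = 478.
From the demand curve, Q* = 664.4 - 0.4(478) = 473.2.
Supply choke price (Qs = 0): P = 4.8. Producer surplus = ½ × (478 - 4.8) × 473.2 = 111959.12.

Producer surplus = 111959.12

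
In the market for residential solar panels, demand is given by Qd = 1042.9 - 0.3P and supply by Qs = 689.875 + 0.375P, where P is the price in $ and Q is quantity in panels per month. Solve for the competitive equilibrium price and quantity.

At equilibrium Qd = Qs, so 1042.9 - 0.3P = 689.875 + 0.375P; collecting terms, 353.025 = 0.675P and P* = 523.
Then Q* = 1042.9 - 0.3(523) = 886.

P* = 523, Q* = 886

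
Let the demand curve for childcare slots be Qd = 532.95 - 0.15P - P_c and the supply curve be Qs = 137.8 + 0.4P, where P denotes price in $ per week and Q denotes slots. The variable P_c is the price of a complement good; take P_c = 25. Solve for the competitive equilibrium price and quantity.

P* = 673, Q* = 407

With P_c = 25, demand is Qd = 507.95 - 0.15P.
Set Qd = Qs: 507.95 - 0.15P = 137.8 + 0.4P, so 370.15 = 0.55P and P* = 673.
Plugging P* into demand: Q* = 507.95 - 0.15(673) = 407.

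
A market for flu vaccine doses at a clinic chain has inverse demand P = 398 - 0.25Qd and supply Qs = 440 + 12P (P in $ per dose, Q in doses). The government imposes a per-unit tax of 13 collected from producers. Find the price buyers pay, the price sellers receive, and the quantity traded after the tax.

P_b = 81.75, P_s = 68.75, Q = 1265

Inverting to quantity form: Qd = 1592 - 4P.
Producers keep P_s = P_b - 13 per unit, so supply in terms of the buyer price is Qs = 284 + 12P_b.
Equate demand and the shifted supply: 1592 - 4P_b = 284 + 12P_b, giving 16P_b = 1308, so P_b = 81.75.
So P_s = 68.75 and the quantity traded is Q = 1592 - 4(81.75) = 1265.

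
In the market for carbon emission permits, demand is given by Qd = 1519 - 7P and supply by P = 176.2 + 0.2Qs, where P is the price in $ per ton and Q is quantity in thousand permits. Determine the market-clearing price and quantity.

Solving each curve for Q: Qs = -881 + 5P.
At equilibrium Qd = Qs, so 1519 - 7P = -881 + 5P; collecting terms, 2400 = 12P and P* = 200.
Substitute back: Q* = 1519 - 7(200) = 119.

P* = 200, Q* = 119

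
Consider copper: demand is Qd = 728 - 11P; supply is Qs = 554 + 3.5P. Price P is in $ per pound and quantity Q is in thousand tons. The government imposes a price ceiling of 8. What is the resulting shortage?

Shortage = 58

With P fixed at 8, quantity demanded is 640 and quantity supplied is 582.
Shortage = Qd - Qs = 640 - 582 = 58.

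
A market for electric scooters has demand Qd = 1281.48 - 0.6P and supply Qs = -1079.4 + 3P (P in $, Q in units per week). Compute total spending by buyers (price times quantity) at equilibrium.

Total spending by buyers = 582350.4

Equating demand and supply, 1281.48 - 0.6P = -1079.4 + 3P gives 3.6P = 2360.88, so P* = 655.8.
Then Q* = 1281.48 - 0.6(655.8) = 888.
Total spending by buyers = P* × Q* = 655.8 × 888 = 582350.4.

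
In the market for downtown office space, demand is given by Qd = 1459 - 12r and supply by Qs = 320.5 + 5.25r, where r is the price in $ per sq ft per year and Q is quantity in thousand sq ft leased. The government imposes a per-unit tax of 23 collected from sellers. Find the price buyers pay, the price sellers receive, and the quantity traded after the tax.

The tax drives a wedge r_b - r_s = 23. Substituting r_s = r_b - 23 into supply: Qs = 199.75 + 5.25r_b.
Set Qd = Qs: 1459 - 12r_b = 199.75 + 5.25r_b, so 1259.25 = 17.25r_b and r_b = 73.
Then r_s = 73 - 23 = 50 and Q = 1459 - 12(73) = 583.

r_b = 73, r_s = 50, Q = 583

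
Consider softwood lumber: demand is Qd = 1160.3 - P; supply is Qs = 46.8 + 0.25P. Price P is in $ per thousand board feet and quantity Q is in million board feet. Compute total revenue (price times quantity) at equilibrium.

Set Qd = Qs: 1160.3 - P = 46.8 + 0.25P, so 1113.5 = 1.25P and P* = 890.8.
Substitute back: Q* = 1160.3 - 890.8 = 269.5.
Total revenue = P* × Q* = 890.8 × 269.5 = 240070.6.

Total revenue = 240070.6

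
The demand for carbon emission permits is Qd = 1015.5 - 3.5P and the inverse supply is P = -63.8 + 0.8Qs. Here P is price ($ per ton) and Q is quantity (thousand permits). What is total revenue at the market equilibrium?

Total revenue = 64222

In direct form, Qs = 79.75 + 1.25P.
At equilibrium Qd = Qs, so 1015.5 - 3.5P = 79.75 + 1.25P; collecting terms, 935.75 = 4.75P and P* = 197.
Plugging P* into demand: Q* = 1015.5 - 3.5(197) = 326.
Total revenue = P* × Q* = 197 × 326 = 64222.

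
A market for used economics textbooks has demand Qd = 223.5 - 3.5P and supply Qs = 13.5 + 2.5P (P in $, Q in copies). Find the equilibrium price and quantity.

The market clears where 223.5 - 3.5P = 13.5 + 2.5P. Rearranging, 6P = 210, hence P* = 35.
Plugging P* into demand: Q* = 223.5 - 3.5(35) = 101.

P* = 35, Q* = 101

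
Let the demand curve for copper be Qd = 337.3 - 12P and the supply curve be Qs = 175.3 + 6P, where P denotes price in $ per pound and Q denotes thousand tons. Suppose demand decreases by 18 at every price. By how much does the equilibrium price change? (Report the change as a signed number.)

Set Qd = Qs: 337.3 - 12P = 175.3 + 6P, so 162 = 18P and P* = 9.
Then Q* = 337.3 - 12(9) = 229.3.
After the shift, demand is Qd = 319.3 - 12P.
The new intersection has 144 = 18P, i.e. P = 8, Q = 223.3.
ΔP = 8 - 9 = -1.

ΔP = -1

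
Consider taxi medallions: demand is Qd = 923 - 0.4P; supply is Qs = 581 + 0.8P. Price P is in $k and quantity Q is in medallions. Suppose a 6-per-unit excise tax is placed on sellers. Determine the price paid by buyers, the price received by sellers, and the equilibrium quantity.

The tax drives a wedge P_b - P_s = 6. Substituting P_s = P_b - 6 into supply: Qs = 576.2 + 0.8P_b.
Set Qd = Qs: 923 - 0.4P_b = 576.2 + 0.8P_b, so 346.8 = 1.2P_b and P_b = 289.
So P_s = 283 and the quantity traded is Q = 923 - 0.4(289) = 807.4.

P_b = 289, P_s = 283, Q = 807.4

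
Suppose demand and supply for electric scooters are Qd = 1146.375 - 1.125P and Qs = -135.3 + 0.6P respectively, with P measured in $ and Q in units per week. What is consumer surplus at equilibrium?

The market clears where 1146.375 - 1.125P = -135.3 + 0.6P. Rearranging, 1.725P = 1281.675, hence P* = 743.
Substitute back: Q* = 1146.375 - 1.125(743) = 310.5.
Demand choke price (Qd = 0): P = 1146.375/1.125 = 1019. Consumer surplus = ½ × (1019 - 743) × 310.5 = 42849.

Consumer surplus = 42849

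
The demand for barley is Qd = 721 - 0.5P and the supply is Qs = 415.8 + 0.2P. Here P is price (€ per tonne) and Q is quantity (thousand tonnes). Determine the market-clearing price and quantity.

P* = 436, Q* = 503

Equating demand and supply, 721 - 0.5P = 415.8 + 0.2P gives 0.7P = 305.2, so P* = 436.
Plugging P* into demand: Q* = 721 - 0.5(436) = 503.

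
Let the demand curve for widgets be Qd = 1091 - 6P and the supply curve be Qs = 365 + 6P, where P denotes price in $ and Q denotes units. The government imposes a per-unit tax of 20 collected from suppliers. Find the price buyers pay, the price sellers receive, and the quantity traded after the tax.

The tax drives a wedge P_b - P_s = 20. Substituting P_s = P_b - 20 into supply: Qs = 245 + 6P_b.
Equate demand and the shifted supply: 1091 - 6P_b = 245 + 6P_b, giving 12P_b = 846, so P_b = 70.5.
So P_s = 50.5 and the quantity traded is Q = 1091 - 6(70.5) = 668.

P_b = 70.5, P_s = 50.5, Q = 668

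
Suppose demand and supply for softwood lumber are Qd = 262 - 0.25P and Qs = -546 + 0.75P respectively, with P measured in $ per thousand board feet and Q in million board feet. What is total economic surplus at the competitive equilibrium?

At equilibrium Qd = Qs, so 262 - 0.25P = -546 + 0.75P; collecting terms, 808 = P and P* = 808.
Substitute back: Q* = 262 - 0.25(808) = 60.
Demand choke price = 1048; supply choke price = 728. CS = ½(1048 - 808)(60) = 7200; PS = ½(808 - 728)(60) = 2400. Total surplus = 9600.

Total surplus = 9600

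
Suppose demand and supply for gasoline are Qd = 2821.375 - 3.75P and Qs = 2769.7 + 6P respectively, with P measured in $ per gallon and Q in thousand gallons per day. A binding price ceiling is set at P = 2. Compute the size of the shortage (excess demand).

Evaluating both curves at the ceiling price 2 gives Qd = 2813.875, Qs = 2781.7.
Shortage = Qd - Qs = 2813.875 - 2781.7 = 32.175.

Shortage = 32.175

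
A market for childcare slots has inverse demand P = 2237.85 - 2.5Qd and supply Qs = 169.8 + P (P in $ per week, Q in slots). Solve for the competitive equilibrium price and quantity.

P* = 518.1, Q* = 687.9

Rewriting in direct form: Qd = 895.14 - 0.4P.
Set Qd = Qs: 895.14 - 0.4P = 169.8 + P, so 725.34 = 1.4P and P* = 518.1.
From the demand curve, Q* = 895.14 - 0.4(518.1) = 687.9.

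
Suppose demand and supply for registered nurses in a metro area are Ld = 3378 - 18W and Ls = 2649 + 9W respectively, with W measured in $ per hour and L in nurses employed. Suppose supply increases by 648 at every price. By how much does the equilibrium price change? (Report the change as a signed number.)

ΔW = -24

Set Ld = Ls: 3378 - 18W = 2649 + 9W, so 729 = 27W and W* = 27.
Plugging W* into demand: L* = 3378 - 18(27) = 2892.
After the shift, supply is Ls = 3297 + 9W.
Re-solving, 27W = 81 gives W = 3 and L = 3324.
ΔW = 3 - 27 = -24.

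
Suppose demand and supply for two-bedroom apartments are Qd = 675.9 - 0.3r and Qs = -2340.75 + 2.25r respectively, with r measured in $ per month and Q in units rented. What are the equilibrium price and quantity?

Set Qd = Qs: 675.9 - 0.3r = -2340.75 + 2.25r, so 3016.65 = 2.55r and r* = 1183.
From the demand curve, Q* = 675.9 - 0.3(1183) = 321.

r* = 1183, Q* = 321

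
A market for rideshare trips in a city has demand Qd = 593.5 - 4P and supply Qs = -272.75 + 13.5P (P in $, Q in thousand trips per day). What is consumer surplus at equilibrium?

Consumer surplus = 19552.53125

Equating demand and supply, 593.5 - 4P = -272.75 + 13.5P gives 17.5P = 866.25, so P* = 49.5.
Then Q* = 593.5 - 4(49.5) = 395.5.
Demand choke price (Qd = 0): P = 593.5/4 = 148.375. Consumer surplus = ½ × (148.375 - 49.5) × 395.5 = 19552.53125.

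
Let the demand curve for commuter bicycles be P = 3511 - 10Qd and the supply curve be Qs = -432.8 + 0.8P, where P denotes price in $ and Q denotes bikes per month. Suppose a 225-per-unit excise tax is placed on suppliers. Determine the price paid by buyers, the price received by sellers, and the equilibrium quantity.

P_b = 1071, P_s = 846, Q = 244

Solving each curve for Q: Qd = 351.1 - 0.1P.
With a tax of 225 on suppliers, they supply based on the net price P_s = P_b - 225, so Qs = -612.8 + 0.8P_b.
Equate demand and the shifted supply: 351.1 - 0.1P_b = -612.8 + 0.8P_b, giving 0.9P_b = 963.9, so P_b = 1071.
Then P_s = 1071 - 225 = 846 and Q = 351.1 - 0.1(1071) = 244.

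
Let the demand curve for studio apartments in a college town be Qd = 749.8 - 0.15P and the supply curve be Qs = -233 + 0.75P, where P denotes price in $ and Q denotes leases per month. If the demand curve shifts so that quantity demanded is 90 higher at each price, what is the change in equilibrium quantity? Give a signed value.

The market clears where 749.8 - 0.15P = -233 + 0.75P. Rearranging, 0.9P = 982.8, hence P* = 1092.
From the demand curve, Q* = 749.8 - 0.15(1092) = 586.
After the shift, demand is Qd = 839.8 - 0.15P.
New equilibrium: 1072.8 = 0.9P, so P = 1192 and Q = 661.
ΔQ = 661 - 586 = 75.

ΔQ = 75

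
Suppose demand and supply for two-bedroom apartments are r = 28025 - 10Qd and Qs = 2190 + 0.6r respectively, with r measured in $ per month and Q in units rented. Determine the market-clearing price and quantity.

r* = 875, Q* = 2715

In direct form, Qd = 2802.5 - 0.1r.
At equilibrium Qd = Qs, so 2802.5 - 0.1r = 2190 + 0.6r; collecting terms, 612.5 = 0.7r and r* = 875.
From the demand curve, Q* = 2802.5 - 0.1(875) = 2715.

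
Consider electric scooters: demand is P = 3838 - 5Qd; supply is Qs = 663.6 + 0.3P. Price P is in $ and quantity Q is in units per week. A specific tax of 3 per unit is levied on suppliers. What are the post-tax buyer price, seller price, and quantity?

In direct form, Qd = 767.6 - 0.2P.
With a tax of 3 on suppliers, they supply based on the net price P_s = P_b - 3, so Qs = 662.7 + 0.3P_b.
Set Qd = Qs: 767.6 - 0.2P_b = 662.7 + 0.3P_b, so 104.9 = 0.5P_b and P_b = 209.8.
Then P_s = 209.8 - 3 = 206.8 and Q = 767.6 - 0.2(209.8) = 725.64.

P_b = 209.8, P_s = 206.8, Q = 725.64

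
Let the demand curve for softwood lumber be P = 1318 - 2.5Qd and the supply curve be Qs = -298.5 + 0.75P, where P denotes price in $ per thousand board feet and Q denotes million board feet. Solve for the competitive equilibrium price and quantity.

P* = 718, Q* = 240

Rewriting in direct form: Qd = 527.2 - 0.4P.
At equilibrium Qd = Qs, so 527.2 - 0.4P = -298.5 + 0.75P; collecting terms, 825.7 = 1.15P and P* = 718.
Plugging P* into demand: Q* = 527.2 - 0.4(718) = 240.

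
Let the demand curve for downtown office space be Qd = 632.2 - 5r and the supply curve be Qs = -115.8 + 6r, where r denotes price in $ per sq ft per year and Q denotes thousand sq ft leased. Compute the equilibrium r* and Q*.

At equilibrium Qd = Qs, so 632.2 - 5r = -115.8 + 6r; collecting terms, 748 = 11r and r* = 68.
Substitute back: Q* = 632.2 - 5(68) = 292.2.

r* = 68, Q* = 292.2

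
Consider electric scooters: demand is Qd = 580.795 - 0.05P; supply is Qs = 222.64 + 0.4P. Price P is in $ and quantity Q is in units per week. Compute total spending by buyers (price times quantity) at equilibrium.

At equilibrium Qd = Qs, so 580.795 - 0.05P = 222.64 + 0.4P; collecting terms, 358.155 = 0.45P and P* = 795.9.
Plugging P* into demand: Q* = 580.795 - 0.05(795.9) = 541.
Total spending by buyers = P* × Q* = 795.9 × 541 = 430581.9.

Total spending by buyers = 430581.9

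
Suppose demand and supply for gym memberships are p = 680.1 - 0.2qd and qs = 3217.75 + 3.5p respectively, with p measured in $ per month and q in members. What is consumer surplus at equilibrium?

Consumer surplus = 1084384.9

Solving each curve for q: qd = 3400.5 - 5p.
The market clears where 3400.5 - 5p = 3217.75 + 3.5p. Rearranging, 8.5p = 182.75, hence p* = 21.5.
Plugging p* into demand: q* = 3400.5 - 5(21.5) = 3293.
Demand choke price (qd = 0): p = 3400.5/5 = 680.1. Consumer surplus = ½ × (680.1 - 21.5) × 3293 = 1084384.9.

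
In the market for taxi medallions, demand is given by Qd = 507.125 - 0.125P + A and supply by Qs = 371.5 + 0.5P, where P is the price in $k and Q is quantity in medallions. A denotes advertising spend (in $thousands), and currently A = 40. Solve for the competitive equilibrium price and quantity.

With A = 40, demand is Qd = 547.125 - 0.125P.
At equilibrium Qd = Qs, so 547.125 - 0.125P = 371.5 + 0.5P; collecting terms, 175.625 = 0.625P and P* = 281.
Then Q* = 547.125 - 0.125(281) = 512.

P* = 281, Q* = 512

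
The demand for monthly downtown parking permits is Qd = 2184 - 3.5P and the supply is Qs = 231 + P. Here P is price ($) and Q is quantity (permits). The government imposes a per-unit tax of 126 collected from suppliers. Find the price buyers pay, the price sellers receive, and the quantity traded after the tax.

With a tax of 126 on suppliers, they supply based on the net price P_s = P_b - 126, so Qs = 105 + P_b.
Set Qd = Qs: 2184 - 3.5P_b = 105 + P_b, so 2079 = 4.5P_b and P_b = 462.
So P_s = 336 and the quantity traded is Q = 2184 - 3.5(462) = 567.

P_b = 462, P_s = 336, Q = 567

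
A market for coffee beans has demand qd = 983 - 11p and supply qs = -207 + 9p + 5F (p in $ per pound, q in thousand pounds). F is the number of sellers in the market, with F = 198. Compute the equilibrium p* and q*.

With F = 198, supply is qs = 783 + 9p.
The market clears where 983 - 11p = 783 + 9p. Rearranging, 20p = 200, hence p* = 10.
Plugging p* into demand: q* = 983 - 11(10) = 873.

p* = 10, q* = 873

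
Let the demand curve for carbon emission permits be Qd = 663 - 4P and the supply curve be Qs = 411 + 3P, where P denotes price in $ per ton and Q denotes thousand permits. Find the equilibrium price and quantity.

At equilibrium Qd = Qs, so 663 - 4P = 411 + 3P; collecting terms, 252 = 7P and P* = 36.
Substitute back: Q* = 663 - 4(36) = 519.

P* = 36, Q* = 519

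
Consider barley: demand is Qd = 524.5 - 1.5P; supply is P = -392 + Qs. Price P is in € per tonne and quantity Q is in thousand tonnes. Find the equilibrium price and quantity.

P* = 53, Q* = 445

In direct form, Qs = 392 + P.
At equilibrium Qd = Qs, so 524.5 - 1.5P = 392 + P; collecting terms, 132.5 = 2.5P and P* = 53.
Substitute back: Q* = 524.5 - 1.5(53) = 445.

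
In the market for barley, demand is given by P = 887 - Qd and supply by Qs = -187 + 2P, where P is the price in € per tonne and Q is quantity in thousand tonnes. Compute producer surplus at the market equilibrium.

Producer surplus = 69960.25

Solving each curve for Q: Qd = 887 - P.
The market clears where 887 - P = -187 + 2P. Rearranging, 3P = 1074, hence P* = 358.
Plugging P* into demand: Q* = 887 - 358 = 529.
Supply choke price (Qs = 0): P = 93.5. Producer surplus = ½ × (358 - 93.5) × 529 = 69960.25.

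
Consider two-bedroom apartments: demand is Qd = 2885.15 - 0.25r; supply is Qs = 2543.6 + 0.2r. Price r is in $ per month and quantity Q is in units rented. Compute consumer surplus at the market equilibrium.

Consumer surplus = 14530362.32

The market clears where 2885.15 - 0.25r = 2543.6 + 0.2r. Rearranging, 0.45r = 341.55, hence r* = 759.
From the demand curve, Q* = 2885.15 - 0.25(759) = 2695.4.
Demand choke price (Qd = 0): r = 2885.15/0.25 = 11540.6. Consumer surplus = ½ × (11540.6 - 759) × 2695.4 = 14530362.32.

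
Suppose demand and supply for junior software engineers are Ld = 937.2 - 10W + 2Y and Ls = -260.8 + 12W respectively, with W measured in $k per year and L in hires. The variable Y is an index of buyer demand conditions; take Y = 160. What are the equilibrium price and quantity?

With Y = 160, demand is Ld = 1257.2 - 10W.
Equating demand and supply, 1257.2 - 10W = -260.8 + 12W gives 22W = 1518, so W* = 69.
Then L* = 1257.2 - 10(69) = 567.2.

W* = 69, L* = 567.2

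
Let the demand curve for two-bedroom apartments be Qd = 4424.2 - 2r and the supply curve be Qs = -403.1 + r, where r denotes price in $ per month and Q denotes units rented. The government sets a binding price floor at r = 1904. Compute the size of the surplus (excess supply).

Surplus = 884.7

Evaluating both curves at the floor price 1904 gives Qd = 616.2, Qs = 1500.9.
Surplus = Qs - Qd = 1500.9 - 616.2 = 884.7.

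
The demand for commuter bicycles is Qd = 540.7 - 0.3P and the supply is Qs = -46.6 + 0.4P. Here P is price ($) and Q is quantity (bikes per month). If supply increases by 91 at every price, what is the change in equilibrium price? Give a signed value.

Set Qd = Qs: 540.7 - 0.3P = -46.6 + 0.4P, so 587.3 = 0.7P and P* = 839.
Substitute back: Q* = 540.7 - 0.3(839) = 289.
After the shift, supply is Qs = 44.4 + 0.4P.
The new intersection has 496.3 = 0.7P, i.e. P = 709, Q = 328.
ΔP = 709 - 839 = -130.

ΔP = -130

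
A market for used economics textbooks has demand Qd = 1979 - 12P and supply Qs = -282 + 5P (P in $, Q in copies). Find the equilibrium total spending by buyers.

At equilibrium Qd = Qs, so 1979 - 12P = -282 + 5P; collecting terms, 2261 = 17P and P* = 133.
Then Q* = 1979 - 12(133) = 383.
Total spending by buyers = P* × Q* = 133 × 383 = 50939.

Total spending by buyers = 50939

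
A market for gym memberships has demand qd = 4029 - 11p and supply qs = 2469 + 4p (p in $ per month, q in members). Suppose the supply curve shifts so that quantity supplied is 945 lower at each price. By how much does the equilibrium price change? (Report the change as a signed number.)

The market clears where 4029 - 11p = 2469 + 4p. Rearranging, 15p = 1560, hence p* = 104.
Then q* = 4029 - 11(104) = 2885.
After the shift, supply is qs = 1524 + 4p.
The new intersection has 2505 = 15p, i.e. p = 167, q = 2192.
Δp = 167 - 104 = 63.

Δp = 63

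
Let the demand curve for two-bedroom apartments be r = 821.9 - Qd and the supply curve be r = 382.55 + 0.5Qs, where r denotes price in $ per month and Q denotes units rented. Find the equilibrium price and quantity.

r* = 529, Q* = 292.9

Solving each curve for Q: Qd = 821.9 - r and Qs = -765.1 + 2r.
The market clears where 821.9 - r = -765.1 + 2r. Rearranging, 3r = 1587, hence r* = 529.
Then Q* = 821.9 - 529 = 292.9.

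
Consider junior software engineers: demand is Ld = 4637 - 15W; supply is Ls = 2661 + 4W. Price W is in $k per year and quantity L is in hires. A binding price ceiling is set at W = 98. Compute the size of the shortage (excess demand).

At W = 98: Ld = 3167 and Ls = 3053.
Shortage = Ld - Ls = 3167 - 3053 = 114.

Shortage = 114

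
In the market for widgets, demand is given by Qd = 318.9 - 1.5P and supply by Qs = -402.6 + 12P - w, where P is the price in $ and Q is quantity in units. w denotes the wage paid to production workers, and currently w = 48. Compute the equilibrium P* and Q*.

P* = 57, Q* = 233.4

With w = 48, supply is Qs = -450.6 + 12P.
Set Qd = Qs: 318.9 - 1.5P = -450.6 + 12P, so 769.5 = 13.5P and P* = 57.
Substitute back: Q* = 318.9 - 1.5(57) = 233.4.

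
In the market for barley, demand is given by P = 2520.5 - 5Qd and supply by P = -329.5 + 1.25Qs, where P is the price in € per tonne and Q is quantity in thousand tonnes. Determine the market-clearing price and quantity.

P* = 240.5, Q* = 456

Inverting to quantity form: Qd = 504.1 - 0.2P and Qs = 263.6 + 0.8P.
The market clears where 504.1 - 0.2P = 263.6 + 0.8P. Rearranging, P = 240.5, hence P* = 240.5.
Plugging P* into demand: Q* = 504.1 - 0.2(240.5) = 456.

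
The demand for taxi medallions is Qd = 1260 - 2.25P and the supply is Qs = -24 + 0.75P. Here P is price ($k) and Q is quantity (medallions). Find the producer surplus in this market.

The market clears where 1260 - 2.25P = -24 + 0.75P. Rearranging, 3P = 1284, hence P* = 428.
Plugging P* into demand: Q* = 1260 - 2.25(428) = 297.
Supply choke price (Qs = 0): P = 32. Producer surplus = ½ × (428 - 32) × 297 = 58806.

Producer surplus = 58806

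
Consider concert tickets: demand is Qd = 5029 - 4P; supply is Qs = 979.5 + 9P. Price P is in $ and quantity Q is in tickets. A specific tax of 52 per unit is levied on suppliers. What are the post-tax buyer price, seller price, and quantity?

P_b = 347.5, P_s = 295.5, Q = 3639

The tax drives a wedge P_b - P_s = 52. Substituting P_s = P_b - 52 into supply: Qs = 511.5 + 9P_b.
Set Qd = Qs: 5029 - 4P_b = 511.5 + 9P_b, so 4517.5 = 13P_b and P_b = 347.5.
So P_s = 295.5 and the quantity traded is Q = 5029 - 4(347.5) = 3639.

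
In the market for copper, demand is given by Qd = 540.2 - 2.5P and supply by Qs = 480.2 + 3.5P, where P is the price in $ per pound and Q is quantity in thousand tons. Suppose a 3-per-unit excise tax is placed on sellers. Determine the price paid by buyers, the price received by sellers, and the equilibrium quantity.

With a tax of 3 on sellers, they supply based on the net price P_s = P_b - 3, so Qs = 469.7 + 3.5P_b.
Set Qd = Qs: 540.2 - 2.5P_b = 469.7 + 3.5P_b, so 70.5 = 6P_b and P_b = 11.75.
Then P_s = 11.75 - 3 = 8.75 and Q = 540.2 - 2.5(11.75) = 510.825.

P_b = 11.75, P_s = 8.75, Q = 510.825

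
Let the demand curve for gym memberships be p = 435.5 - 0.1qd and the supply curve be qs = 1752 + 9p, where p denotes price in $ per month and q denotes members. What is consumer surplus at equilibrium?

Rewriting in direct form: qd = 4355 - 10p.
Equating demand and supply, 4355 - 10p = 1752 + 9p gives 19p = 2603, so p* = 137.
Plugging p* into demand: q* = 4355 - 10(137) = 2985.
Demand choke price (qd = 0): p = 4355/10 = 435.5. Consumer surplus = ½ × (435.5 - 137) × 2985 = 445511.25.

Consumer surplus = 445511.25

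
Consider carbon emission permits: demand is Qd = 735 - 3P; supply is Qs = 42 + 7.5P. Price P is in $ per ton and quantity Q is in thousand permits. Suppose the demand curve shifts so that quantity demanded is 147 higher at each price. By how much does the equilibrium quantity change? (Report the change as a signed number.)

At equilibrium Qd = Qs, so 735 - 3P = 42 + 7.5P; collecting terms, 693 = 10.5P and P* = 66.
Substitute back: Q* = 735 - 3(66) = 537.
After the shift, demand is Qd = 882 - 3P.
The new intersection has 840 = 10.5P, i.e. P = 80, Q = 642.
ΔQ = 642 - 537 = 105.

ΔQ = 105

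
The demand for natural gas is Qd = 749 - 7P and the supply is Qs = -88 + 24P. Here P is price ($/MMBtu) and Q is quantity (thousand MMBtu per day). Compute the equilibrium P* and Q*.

P* = 27, Q* = 560

Equating demand and supply, 749 - 7P = -88 + 24P gives 31P = 837, so P* = 27.
Plugging P* into demand: Q* = 749 - 7(27) = 560.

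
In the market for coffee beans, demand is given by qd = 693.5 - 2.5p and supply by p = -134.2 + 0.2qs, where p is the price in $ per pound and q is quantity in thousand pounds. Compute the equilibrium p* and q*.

p* = 3, q* = 686

Solving each curve for q: qs = 671 + 5p.
Equating demand and supply, 693.5 - 2.5p = 671 + 5p gives 7.5p = 22.5, so p* = 3.
Substitute back: q* = 693.5 - 2.5(3) = 686.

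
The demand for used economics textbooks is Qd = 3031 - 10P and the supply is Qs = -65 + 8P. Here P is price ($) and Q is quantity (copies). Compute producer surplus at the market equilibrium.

Producer surplus = 107420.0625

Set Qd = Qs: 3031 - 10P = -65 + 8P, so 3096 = 18P and P* = 172.
Substitute back: Q* = 3031 - 10(172) = 1311.
Supply choke price (Qs = 0): P = 8.125. Producer surplus = ½ × (172 - 8.125) × 1311 = 107420.0625.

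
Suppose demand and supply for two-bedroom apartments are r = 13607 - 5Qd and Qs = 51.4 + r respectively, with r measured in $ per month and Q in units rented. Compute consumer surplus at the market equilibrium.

Consumer surplus = 12954992.4

Solving each curve for Q: Qd = 2721.4 - 0.2r.
Equating demand and supply, 2721.4 - 0.2r = 51.4 + r gives 1.2r = 2670, so r* = 2225.
From the demand curve, Q* = 2721.4 - 0.2(2225) = 2276.4.
Demand choke price (Qd = 0): r = 2721.4/0.2 = 13607. Consumer surplus = ½ × (13607 - 2225) × 2276.4 = 12954992.4.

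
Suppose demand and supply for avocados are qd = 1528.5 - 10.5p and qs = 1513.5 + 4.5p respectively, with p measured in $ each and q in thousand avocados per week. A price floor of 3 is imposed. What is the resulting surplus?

With p fixed at 3, quantity demanded is 1497 and quantity supplied is 1527.
Surplus = qs - qd = 1527 - 1497 = 30.

Surplus = 30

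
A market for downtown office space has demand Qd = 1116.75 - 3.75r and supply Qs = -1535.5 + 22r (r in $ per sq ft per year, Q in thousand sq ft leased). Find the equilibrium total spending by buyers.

At equilibrium Qd = Qs, so 1116.75 - 3.75r = -1535.5 + 22r; collecting terms, 2652.25 = 25.75r and r* = 103.
Then Q* = 1116.75 - 3.75(103) = 730.5.
Total spending by buyers = r* × Q* = 103 × 730.5 = 75241.5.

Total spending by buyers = 75241.5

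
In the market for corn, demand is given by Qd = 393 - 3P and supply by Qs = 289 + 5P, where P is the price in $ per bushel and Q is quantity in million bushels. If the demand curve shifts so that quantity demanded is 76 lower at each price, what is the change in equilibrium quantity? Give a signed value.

ΔQ = -47.5

The market clears where 393 - 3P = 289 + 5P. Rearranging, 8P = 104, hence P* = 13.
Plugging P* into demand: Q* = 393 - 3(13) = 354.
After the shift, demand is Qd = 317 - 3P.
The new intersection has 28 = 8P, i.e. P = 3.5, Q = 306.5.
ΔQ = 306.5 - 354 = -47.5.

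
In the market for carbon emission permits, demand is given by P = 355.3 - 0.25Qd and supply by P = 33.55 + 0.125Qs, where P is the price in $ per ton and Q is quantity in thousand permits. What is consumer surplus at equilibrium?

Consumer surplus = 92020.5

In direct form, Qd = 1421.2 - 4P and Qs = -268.4 + 8P.
The market clears where 1421.2 - 4P = -268.4 + 8P. Rearranging, 12P = 1689.6, hence P* = 140.8.
Plugging P* into demand: Q* = 1421.2 - 4(140.8) = 858.
Demand choke price (Qd = 0): P = 1421.2/4 = 355.3. Consumer surplus = ½ × (355.3 - 140.8) × 858 = 92020.5.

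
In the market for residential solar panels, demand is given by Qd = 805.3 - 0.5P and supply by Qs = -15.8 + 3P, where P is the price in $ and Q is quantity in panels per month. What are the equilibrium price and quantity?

P* = 234.6, Q* = 688

The market clears where 805.3 - 0.5P = -15.8 + 3P. Rearranging, 3.5P = 821.1, hence P* = 234.6.
Then Q* = 805.3 - 0.5(234.6) = 688.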